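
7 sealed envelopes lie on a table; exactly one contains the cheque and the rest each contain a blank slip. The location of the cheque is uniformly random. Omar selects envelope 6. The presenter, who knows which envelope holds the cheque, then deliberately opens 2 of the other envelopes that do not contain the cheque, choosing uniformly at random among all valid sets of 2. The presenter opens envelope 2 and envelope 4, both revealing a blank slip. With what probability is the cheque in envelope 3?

3/14

Apply Bayes' rule, conditioning on where the cheque actually is.
If it is in any of envelopes 1, 3, 5, and 7 (prior 1/7 each): the presenter has 10 equally likely choices, so probability 1/10; weight (1/7)·(1/10) = 1/70 each.
If it is in either of envelopes 2 and 4 (prior 1/7 each): that envelope was opened and seen not to hold the prize — ruled out; weight (1/7)·0 = 0 each.
If it is in envelope 6 (prior 1/7): the presenter has 15 equally likely choices, so probability 1/15; weight (1/7)·(1/15) = 1/105.
The weights sum to 1/15.
So P(the cheque in envelope 3 | the presenter opened envelope 2 and envelope 4) = (1/70) / (1/15) = 3/14.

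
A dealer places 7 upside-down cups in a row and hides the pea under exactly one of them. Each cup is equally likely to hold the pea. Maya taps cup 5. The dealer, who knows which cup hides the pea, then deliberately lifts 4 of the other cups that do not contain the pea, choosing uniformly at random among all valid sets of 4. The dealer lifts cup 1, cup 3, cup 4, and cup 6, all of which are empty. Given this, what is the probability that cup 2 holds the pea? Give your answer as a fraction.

Consider each possible location of the pea in turn.
If it is under any of cups 1, 3, 4, and 6 (prior 1/7 each): that cup was opened and seen not to hold the prize — ruled out; weight (1/7)·0 = 0 each.
If it is under either of cups 2 and 7 (prior 1/7 each): the dealer has 5 equally likely choices, so probability 1/5; weight (1/7)·(1/5) = 1/35 each.
If it is under cup 5 (prior 1/7): the dealer has 15 equally likely choices, so probability 1/15; weight (1/7)·(1/15) = 1/105.
The weights sum to 1/15.
So P(the pea under cup 2 | the dealer opened cup 1, cup 3, cup 4, and cup 6) = (1/35) / (1/15) = 3/7.

3/7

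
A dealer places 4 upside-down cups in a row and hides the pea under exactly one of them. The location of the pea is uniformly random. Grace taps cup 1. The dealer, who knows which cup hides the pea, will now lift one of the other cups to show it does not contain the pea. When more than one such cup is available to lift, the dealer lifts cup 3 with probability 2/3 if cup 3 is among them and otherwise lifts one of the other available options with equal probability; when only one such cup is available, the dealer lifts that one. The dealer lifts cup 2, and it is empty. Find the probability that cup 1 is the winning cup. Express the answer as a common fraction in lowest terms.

Condition on the true location of the pea.
If it is under cup 1 (prior 1/4): cup 3 is available but not opened; cup 2 gets probability (1 − 2/3)/2 = 1/6; weight (1/4)·(1/6) = 1/24.
If it is under cup 2 (prior 1/4): the dealer opened cup 2, so this case is ruled out; weight (1/4)·0 = 0.
If it is under cup 3 (prior 1/4): cup 3 holds the prize so is unavailable; the dealer chooses uniformly among the 2 others, probability 1/2; weight (1/4)·(1/2) = 1/8.
If it is under cup 4 (prior 1/4): cup 3 is available but not opened, probability 1/3; weight (1/4)·(1/3) = 1/12.
The weights sum to 1/4.
So P(the pea under cup 1 | the dealer opened cup 2) = (1/24) / (1/4) = 1/6.

1/6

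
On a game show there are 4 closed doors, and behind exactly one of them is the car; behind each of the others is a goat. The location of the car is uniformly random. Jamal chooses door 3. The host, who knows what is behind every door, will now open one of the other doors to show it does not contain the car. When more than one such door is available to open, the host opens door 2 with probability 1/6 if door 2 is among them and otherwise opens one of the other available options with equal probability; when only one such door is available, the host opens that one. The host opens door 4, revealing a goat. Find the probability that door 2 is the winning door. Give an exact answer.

Apply Bayes' rule, conditioning on where the car actually is.
If it is behind door 1 (prior 1/4): door 2 is available but not opened, probability 5/6; weight (1/4)·(5/6) = 5/24.
If it is behind door 2 (prior 1/4): door 2 holds the prize so is unavailable; the host chooses uniformly among the 2 others, probability 1/2; weight (1/4)·(1/2) = 1/8.
If it is behind door 3 (prior 1/4): door 2 is available but not opened; door 4 gets probability (1 − 1/6)/2 = 5/12; weight (1/4)·(5/12) = 5/48.
If it is behind door 4 (prior 1/4): the host opened door 4, so this case is ruled out; weight (1/4)·0 = 0.
The weights sum to 7/16.
So P(the car behind door 2 | the host opened door 4) = (1/8) / (7/16) = 2/7.

2/7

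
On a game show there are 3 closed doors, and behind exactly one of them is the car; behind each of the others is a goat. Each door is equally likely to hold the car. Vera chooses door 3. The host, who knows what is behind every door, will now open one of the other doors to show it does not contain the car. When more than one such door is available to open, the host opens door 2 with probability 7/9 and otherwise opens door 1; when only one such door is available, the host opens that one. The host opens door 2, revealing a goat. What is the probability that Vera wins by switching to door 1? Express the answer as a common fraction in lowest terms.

Condition on the true location of the car.
If it is behind door 1 (prior 1/3): only door 2 is available, probability 1; weight (1/3)·1 = 1/3.
If it is behind door 2 (prior 1/3): the host opened door 2, so this case is ruled out; weight (1/3)·0 = 0.
If it is behind door 3 (prior 1/3): door 2 is available, opened with probability 7/9; weight (1/3)·(7/9) = 7/27.
The weights sum to 16/27.
So P(the car behind door 1 | the host opened door 2) = (1/3) / (16/27) = 9/16.

9/16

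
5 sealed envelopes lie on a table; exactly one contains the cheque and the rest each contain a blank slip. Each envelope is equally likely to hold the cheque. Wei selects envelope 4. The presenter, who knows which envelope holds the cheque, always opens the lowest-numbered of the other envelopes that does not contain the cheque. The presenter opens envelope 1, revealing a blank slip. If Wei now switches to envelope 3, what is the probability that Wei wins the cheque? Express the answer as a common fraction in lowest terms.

1/4

Condition on the true location of the cheque.
If it is in envelope 1 (prior 1/5): the presenter opened envelope 1, so this case is ruled out; weight (1/5)·0 = 0.
If it is in any of envelopes 2, 3, 4, and 5 (prior 1/5 each): envelope 1 is the lowest-numbered option available, probability 1; weight (1/5)·1 = 1/5 each.
The weights sum to 4/5.
So P(the cheque in envelope 3 | the presenter opened envelope 1) = (1/5) / (4/5) = 1/4.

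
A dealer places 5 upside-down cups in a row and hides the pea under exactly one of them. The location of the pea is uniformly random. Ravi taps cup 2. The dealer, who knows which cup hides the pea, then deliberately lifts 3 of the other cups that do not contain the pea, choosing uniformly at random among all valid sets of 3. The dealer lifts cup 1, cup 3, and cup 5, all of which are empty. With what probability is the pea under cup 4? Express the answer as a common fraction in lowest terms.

Condition on the true location of the pea.
If it is under any of cups 1, 3, and 5 (prior 1/5 each): that cup was opened and seen not to hold the prize — ruled out; weight (1/5)·0 = 0 each.
If it is under cup 2 (prior 1/5): the dealer has 4 equally likely choices, so probability 1/4; weight (1/5)·(1/4) = 1/20.
If it is under cup 4 (prior 1/5): the dealer has no choice, probability 1; weight (1/5)·1 = 1/5.
The weights sum to 1/4.
So P(the pea under cup 4 | the dealer opened cup 1, cup 3, and cup 5) = (1/5) / (1/4) = 4/5.

4/5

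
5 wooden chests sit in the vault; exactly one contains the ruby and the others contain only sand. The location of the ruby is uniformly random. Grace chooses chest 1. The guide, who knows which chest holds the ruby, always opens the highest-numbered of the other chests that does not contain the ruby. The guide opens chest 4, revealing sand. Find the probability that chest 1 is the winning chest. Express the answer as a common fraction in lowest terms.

Consider each possible location of the ruby in turn.
If it is in any of chests 1, 2, and 3 (prior 1/5 each): the guide would have opened chest 5 instead, probability 0; weight (1/5)·0 = 0 each.
If it is in chest 4 (prior 1/5): the guide opened chest 4, so this case is ruled out; weight (1/5)·0 = 0.
If it is in chest 5 (prior 1/5): chest 4 is the highest-numbered option available, probability 1; weight (1/5)·1 = 1/5.
The weights sum to 1/5.
So P(the ruby in chest 1 | the guide opened chest 4) = 0 / (1/5) = 0.

0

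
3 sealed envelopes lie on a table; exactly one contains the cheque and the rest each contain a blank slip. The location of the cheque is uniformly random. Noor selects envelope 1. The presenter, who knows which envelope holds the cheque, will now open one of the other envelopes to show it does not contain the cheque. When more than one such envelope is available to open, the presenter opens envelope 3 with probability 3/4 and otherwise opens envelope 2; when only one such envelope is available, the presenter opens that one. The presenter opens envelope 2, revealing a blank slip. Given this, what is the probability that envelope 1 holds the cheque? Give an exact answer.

1/5

Apply Bayes' rule, conditioning on where the cheque actually is.
If it is in envelope 1 (prior 1/3): envelope 3 is available but not opened, probability 1/4; weight (1/3)·(1/4) = 1/12.
If it is in envelope 2 (prior 1/3): the presenter opened envelope 2, so this case is ruled out; weight (1/3)·0 = 0.
If it is in envelope 3 (prior 1/3): only envelope 2 is available, probability 1; weight (1/3)·1 = 1/3.
The weights sum to 5/12.
So P(the cheque in envelope 1 | the presenter opened envelope 2) = (1/12) / (5/12) = 1/5.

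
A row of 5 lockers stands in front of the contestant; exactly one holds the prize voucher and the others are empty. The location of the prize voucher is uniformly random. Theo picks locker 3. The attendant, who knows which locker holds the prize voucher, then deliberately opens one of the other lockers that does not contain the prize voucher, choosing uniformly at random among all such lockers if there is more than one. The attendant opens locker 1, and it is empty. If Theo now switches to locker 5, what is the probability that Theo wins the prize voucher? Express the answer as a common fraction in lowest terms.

Consider each possible location of the prize voucher in turn.
If it is in locker 1 (prior 1/5): the attendant opened locker 1, so this case is ruled out; weight (1/5)·0 = 0.
If it is in any of lockers 2, 4, and 5 (prior 1/5 each): the attendant has 3 equally likely choices, so probability 1/3; weight (1/5)·(1/3) = 1/15 each.
If it is in locker 3 (prior 1/5): the attendant has 4 equally likely choices, so probability 1/4; weight (1/5)·(1/4) = 1/20.
The weights sum to 1/4.
So P(the prize voucher in locker 5 | the attendant opened locker 1) = (1/15) / (1/4) = 4/15.

4/15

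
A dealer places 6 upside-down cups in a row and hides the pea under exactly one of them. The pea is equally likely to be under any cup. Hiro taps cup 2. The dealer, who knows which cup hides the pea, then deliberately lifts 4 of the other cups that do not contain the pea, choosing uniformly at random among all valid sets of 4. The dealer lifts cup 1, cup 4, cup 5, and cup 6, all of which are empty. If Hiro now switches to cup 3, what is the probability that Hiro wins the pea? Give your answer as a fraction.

Apply Bayes' rule, conditioning on where the pea actually is.
If it is under any of cups 1, 4, 5, and 6 (prior 1/6 each): that cup was opened and seen not to hold the prize — ruled out; weight (1/6)·0 = 0 each.
If it is under cup 2 (prior 1/6): the dealer has 5 equally likely choices, so probability 1/5; weight (1/6)·(1/5) = 1/30.
If it is under cup 3 (prior 1/6): the dealer has no choice, probability 1; weight (1/6)·1 = 1/6.
The weights sum to 1/5.
So P(the pea under cup 3 | the dealer opened cup 1, cup 4, cup 5, and cup 6) = (1/6) / (1/5) = 5/6.

5/6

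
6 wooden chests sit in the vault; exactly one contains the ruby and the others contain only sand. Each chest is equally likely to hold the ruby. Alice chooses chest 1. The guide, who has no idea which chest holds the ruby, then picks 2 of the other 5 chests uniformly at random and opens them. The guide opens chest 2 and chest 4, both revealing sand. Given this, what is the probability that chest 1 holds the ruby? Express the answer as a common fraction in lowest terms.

1/4

Because the guide chose which chests to open without knowing where the ruby is, the choice is independent of the prize location. Learning that none of the 2 opened chests holds the ruby simply rules out those 2 locations and leaves the remaining 4 chests still equally likely by symmetry.
So P(the ruby in chest 1) = 1/4.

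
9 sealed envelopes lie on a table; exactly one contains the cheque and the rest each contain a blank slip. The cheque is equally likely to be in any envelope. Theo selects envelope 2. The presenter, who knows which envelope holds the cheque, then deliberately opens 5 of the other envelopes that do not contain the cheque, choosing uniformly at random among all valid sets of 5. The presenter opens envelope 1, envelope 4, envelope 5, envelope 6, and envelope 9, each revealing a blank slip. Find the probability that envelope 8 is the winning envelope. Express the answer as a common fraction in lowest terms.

Consider each possible location of the cheque in turn.
If it is in any of envelopes 1, 4, 5, 6, and 9 (prior 1/9 each): that envelope was opened and seen not to hold the prize — ruled out; weight (1/9)·0 = 0 each.
If it is in envelope 2 (prior 1/9): the presenter has 56 equally likely choices, so probability 1/56; weight (1/9)·(1/56) = 1/504.
If it is in any of envelopes 3, 7, and 8 (prior 1/9 each): the presenter has 21 equally likely choices, so probability 1/21; weight (1/9)·(1/21) = 1/189 each.
The weights sum to 1/56.
So P(the cheque in envelope 8 | the presenter opened envelope 1, envelope 4, envelope 5, envelope 6, and envelope 9) = (1/189) / (1/56) = 8/27.

8/27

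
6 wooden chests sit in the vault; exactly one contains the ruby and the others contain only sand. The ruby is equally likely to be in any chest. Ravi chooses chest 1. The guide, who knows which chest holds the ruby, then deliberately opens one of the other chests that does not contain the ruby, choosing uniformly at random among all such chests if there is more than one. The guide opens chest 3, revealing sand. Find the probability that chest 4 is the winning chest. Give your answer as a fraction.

5/24

Condition on the true location of the ruby.
If it is in chest 1 (prior 1/6): the guide has 5 equally likely choices, so probability 1/5; weight (1/6)·(1/5) = 1/30.
If it is in any of chests 2, 4, 5, and 6 (prior 1/6 each): the guide has 4 equally likely choices, so probability 1/4; weight (1/6)·(1/4) = 1/24 each.
If it is in chest 3 (prior 1/6): the guide opened chest 3, so this case is ruled out; weight (1/6)·0 = 0.
The weights sum to 1/5.
So P(the ruby in chest 4 | the guide opened chest 3) = (1/24) / (1/5) = 5/24.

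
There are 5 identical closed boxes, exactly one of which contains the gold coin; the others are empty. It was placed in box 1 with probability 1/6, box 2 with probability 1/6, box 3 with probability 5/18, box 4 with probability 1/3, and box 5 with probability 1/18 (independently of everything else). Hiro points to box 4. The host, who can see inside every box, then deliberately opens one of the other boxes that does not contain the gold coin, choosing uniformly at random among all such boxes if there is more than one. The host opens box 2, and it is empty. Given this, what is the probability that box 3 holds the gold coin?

Apply Bayes' rule, conditioning on where the gold coin actually is.
If it is in box 1 (prior 1/6): the host has 3 equally likely choices, so probability 1/3; weight (1/6)·(1/3) = 1/18.
If it is in box 2 (prior 1/6): the host opened box 2, so this case is ruled out; weight (1/6)·0 = 0.
If it is in box 3 (prior 5/18): the host has 3 equally likely choices, so probability 1/3; weight (5/18)·(1/3) = 5/54.
If it is in box 4 (prior 1/3): the host has 4 equally likely choices, so probability 1/4; weight (1/3)·(1/4) = 1/12.
If it is in box 5 (prior 1/18): the host has 3 equally likely choices, so probability 1/3; weight (1/18)·(1/3) = 1/54.
The weights sum to 1/4.
So P(the gold coin in box 3 | the host opened box 2) = (5/54) / (1/4) = 10/27.

10/27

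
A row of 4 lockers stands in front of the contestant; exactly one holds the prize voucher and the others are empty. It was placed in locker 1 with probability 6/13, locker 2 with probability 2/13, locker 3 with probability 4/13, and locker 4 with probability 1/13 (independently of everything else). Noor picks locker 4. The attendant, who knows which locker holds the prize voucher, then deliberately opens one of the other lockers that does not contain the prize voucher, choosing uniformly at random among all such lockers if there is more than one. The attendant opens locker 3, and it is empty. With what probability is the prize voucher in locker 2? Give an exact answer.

3/13

Apply Bayes' rule, conditioning on where the prize voucher actually is.
If it is in locker 1 (prior 6/13): the attendant has 2 equally likely choices, so probability 1/2; weight (6/13)·(1/2) = 3/13.
If it is in locker 2 (prior 2/13): the attendant has 2 equally likely choices, so probability 1/2; weight (2/13)·(1/2) = 1/13.
If it is in locker 3 (prior 4/13): the attendant opened locker 3, so this case is ruled out; weight (4/13)·0 = 0.
If it is in locker 4 (prior 1/13): the attendant has 3 equally likely choices, so probability 1/3; weight (1/13)·(1/3) = 1/39.
The weights sum to 1/3.
So P(the prize voucher in locker 2 | the attendant opened locker 3) = (1/13) / (1/3) = 3/13.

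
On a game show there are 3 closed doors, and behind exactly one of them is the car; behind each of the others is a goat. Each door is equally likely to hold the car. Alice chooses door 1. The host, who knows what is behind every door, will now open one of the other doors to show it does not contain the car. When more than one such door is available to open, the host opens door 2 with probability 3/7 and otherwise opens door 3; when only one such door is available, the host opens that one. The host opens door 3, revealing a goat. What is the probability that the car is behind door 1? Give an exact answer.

Condition on the true location of the car.
If it is behind door 1 (prior 1/3): door 2 is available but not opened, probability 4/7; weight (1/3)·(4/7) = 4/21.
If it is behind door 2 (prior 1/3): only door 3 is available, probability 1; weight (1/3)·1 = 1/3.
If it is behind door 3 (prior 1/3): the host opened door 3, so this case is ruled out; weight (1/3)·0 = 0.
The weights sum to 11/21.
So P(the car behind door 1 | the host opened door 3) = (4/21) / (11/21) = 4/11.

4/11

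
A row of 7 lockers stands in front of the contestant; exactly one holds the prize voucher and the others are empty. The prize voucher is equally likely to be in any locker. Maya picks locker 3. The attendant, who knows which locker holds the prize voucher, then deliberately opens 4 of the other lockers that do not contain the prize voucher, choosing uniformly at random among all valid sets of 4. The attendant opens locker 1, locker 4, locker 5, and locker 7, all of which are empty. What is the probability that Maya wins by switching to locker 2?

3/7

Apply Bayes' rule, conditioning on where the prize voucher actually is.
If it is in any of lockers 1, 4, 5, and 7 (prior 1/7 each): that locker was opened and seen not to hold the prize — ruled out; weight (1/7)·0 = 0 each.
If it is in either of lockers 2 and 6 (prior 1/7 each): the attendant has 5 equally likely choices, so probability 1/5; weight (1/7)·(1/5) = 1/35 each.
If it is in locker 3 (prior 1/7): the attendant has 15 equally likely choices, so probability 1/15; weight (1/7)·(1/15) = 1/105.
The weights sum to 1/15.
So P(the prize voucher in locker 2 | the attendant opened locker 1, locker 4, locker 5, and locker 7) = (1/35) / (1/15) = 3/7.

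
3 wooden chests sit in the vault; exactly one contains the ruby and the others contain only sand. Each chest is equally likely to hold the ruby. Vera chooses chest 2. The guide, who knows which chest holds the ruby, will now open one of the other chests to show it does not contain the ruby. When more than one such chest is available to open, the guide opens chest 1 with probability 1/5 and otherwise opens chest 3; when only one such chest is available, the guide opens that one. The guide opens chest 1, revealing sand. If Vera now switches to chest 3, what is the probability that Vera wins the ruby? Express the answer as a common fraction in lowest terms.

5/6

Consider each possible location of the ruby in turn.
If it is in chest 1 (prior 1/3): the guide opened chest 1, so this case is ruled out; weight (1/3)·0 = 0.
If it is in chest 2 (prior 1/3): chest 1 is available, opened with probability 1/5; weight (1/3)·(1/5) = 1/15.
If it is in chest 3 (prior 1/3): only chest 1 is available, probability 1; weight (1/3)·1 = 1/3.
The weights sum to 2/5.
So P(the ruby in chest 3 | the guide opened chest 1) = (1/3) / (2/5) = 5/6.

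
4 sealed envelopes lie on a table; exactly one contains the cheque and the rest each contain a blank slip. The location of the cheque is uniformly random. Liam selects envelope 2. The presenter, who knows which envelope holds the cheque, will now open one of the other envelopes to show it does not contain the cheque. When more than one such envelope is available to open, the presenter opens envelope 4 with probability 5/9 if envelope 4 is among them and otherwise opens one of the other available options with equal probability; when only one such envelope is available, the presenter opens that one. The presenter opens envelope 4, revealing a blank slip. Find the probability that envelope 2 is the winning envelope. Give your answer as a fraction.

Consider each possible location of the cheque in turn.
If it is in any of envelopes 1, 2, and 3 (prior 1/4 each): envelope 4 is available, opened with probability 5/9; weight (1/4)·(5/9) = 5/36 each.
If it is in envelope 4 (prior 1/4): the presenter opened envelope 4, so this case is ruled out; weight (1/4)·0 = 0.
The weights sum to 5/12.
So P(the cheque in envelope 2 | the presenter opened envelope 4) = (5/36) / (5/12) = 1/3.

1/3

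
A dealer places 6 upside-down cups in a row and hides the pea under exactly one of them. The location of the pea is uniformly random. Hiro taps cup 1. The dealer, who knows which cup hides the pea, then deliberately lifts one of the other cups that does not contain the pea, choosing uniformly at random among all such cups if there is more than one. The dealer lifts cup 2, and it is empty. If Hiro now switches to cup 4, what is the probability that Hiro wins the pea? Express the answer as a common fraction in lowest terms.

5/24

Consider each possible location of the pea in turn.
If it is under cup 1 (prior 1/6): the dealer has 5 equally likely choices, so probability 1/5; weight (1/6)·(1/5) = 1/30.
If it is under cup 2 (prior 1/6): the dealer opened cup 2, so this case is ruled out; weight (1/6)·0 = 0.
If it is under any of cups 3, 4, 5, and 6 (prior 1/6 each): the dealer has 4 equally likely choices, so probability 1/4; weight (1/6)·(1/4) = 1/24 each.
The weights sum to 1/5.
So P(the pea under cup 4 | the dealer opened cup 2) = (1/24) / (1/5) = 5/24.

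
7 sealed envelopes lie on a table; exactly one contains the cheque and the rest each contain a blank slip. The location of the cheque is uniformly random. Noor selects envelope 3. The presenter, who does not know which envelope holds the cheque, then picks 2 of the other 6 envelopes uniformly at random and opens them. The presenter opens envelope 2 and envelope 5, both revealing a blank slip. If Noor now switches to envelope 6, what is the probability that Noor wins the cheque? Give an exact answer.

1/5

Because the presenter chose which envelopes to open without knowing where the cheque is, the choice is independent of the prize location. Learning that none of the 2 opened envelopes holds the cheque simply rules out those 2 locations and leaves the remaining 5 envelopes still equally likely by symmetry.
So P(the cheque in envelope 6) = 1/5.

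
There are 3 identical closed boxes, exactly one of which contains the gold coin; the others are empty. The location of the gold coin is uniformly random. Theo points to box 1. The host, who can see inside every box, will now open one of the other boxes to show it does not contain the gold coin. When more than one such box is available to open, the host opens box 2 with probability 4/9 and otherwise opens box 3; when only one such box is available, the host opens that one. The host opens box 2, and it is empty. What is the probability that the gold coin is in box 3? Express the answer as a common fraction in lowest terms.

Condition on the true location of the gold coin.
If it is in box 1 (prior 1/3): box 2 is available, opened with probability 4/9; weight (1/3)·(4/9) = 4/27.
If it is in box 2 (prior 1/3): the host opened box 2, so this case is ruled out; weight (1/3)·0 = 0.
If it is in box 3 (prior 1/3): only box 2 is available, probability 1; weight (1/3)·1 = 1/3.
The weights sum to 13/27.
So P(the gold coin in box 3 | the host opened box 2) = (1/3) / (13/27) = 9/13.

9/13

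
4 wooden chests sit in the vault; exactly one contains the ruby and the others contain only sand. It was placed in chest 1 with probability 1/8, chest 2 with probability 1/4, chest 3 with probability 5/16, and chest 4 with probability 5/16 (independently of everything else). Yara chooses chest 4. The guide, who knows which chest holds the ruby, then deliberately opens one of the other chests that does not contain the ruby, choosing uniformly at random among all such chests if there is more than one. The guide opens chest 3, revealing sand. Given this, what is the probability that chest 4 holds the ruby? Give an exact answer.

5/14

Consider each possible location of the ruby in turn.
If it is in chest 1 (prior 1/8): the guide has 2 equally likely choices, so probability 1/2; weight (1/8)·(1/2) = 1/16.
If it is in chest 2 (prior 1/4): the guide has 2 equally likely choices, so probability 1/2; weight (1/4)·(1/2) = 1/8.
If it is in chest 3 (prior 5/16): the guide opened chest 3, so this case is ruled out; weight (5/16)·0 = 0.
If it is in chest 4 (prior 5/16): the guide has 3 equally likely choices, so probability 1/3; weight (5/16)·(1/3) = 5/48.
The weights sum to 7/24.
So P(the ruby in chest 4 | the guide opened chest 3) = (5/48) / (7/24) = 5/14.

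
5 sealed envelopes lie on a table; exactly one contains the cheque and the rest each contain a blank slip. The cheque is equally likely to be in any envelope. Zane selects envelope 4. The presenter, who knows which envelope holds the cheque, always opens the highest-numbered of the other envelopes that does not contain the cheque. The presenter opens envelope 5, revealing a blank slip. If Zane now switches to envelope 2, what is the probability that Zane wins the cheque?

Consider each possible location of the cheque in turn.
If it is in any of envelopes 1, 2, 3, and 4 (prior 1/5 each): envelope 5 is the highest-numbered option available, probability 1; weight (1/5)·1 = 1/5 each.
If it is in envelope 5 (prior 1/5): the presenter opened envelope 5, so this case is ruled out; weight (1/5)·0 = 0.
The weights sum to 4/5.
So P(the cheque in envelope 2 | the presenter opened envelope 5) = (1/5) / (4/5) = 1/4.

1/4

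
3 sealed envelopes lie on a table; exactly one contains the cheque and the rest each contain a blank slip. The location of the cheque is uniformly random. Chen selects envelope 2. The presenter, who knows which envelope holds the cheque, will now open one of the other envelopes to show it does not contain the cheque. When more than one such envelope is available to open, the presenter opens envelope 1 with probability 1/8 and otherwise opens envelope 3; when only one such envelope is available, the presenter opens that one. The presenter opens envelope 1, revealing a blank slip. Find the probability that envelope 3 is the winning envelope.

8/9

Consider each possible location of the cheque in turn.
If it is in envelope 1 (prior 1/3): the presenter opened envelope 1, so this case is ruled out; weight (1/3)·0 = 0.
If it is in envelope 2 (prior 1/3): envelope 1 is available, opened with probability 1/8; weight (1/3)·(1/8) = 1/24.
If it is in envelope 3 (prior 1/3): only envelope 1 is available, probability 1; weight (1/3)·1 = 1/3.
The weights sum to 3/8.
So P(the cheque in envelope 3 | the presenter opened envelope 1) = (1/3) / (3/8) = 8/9.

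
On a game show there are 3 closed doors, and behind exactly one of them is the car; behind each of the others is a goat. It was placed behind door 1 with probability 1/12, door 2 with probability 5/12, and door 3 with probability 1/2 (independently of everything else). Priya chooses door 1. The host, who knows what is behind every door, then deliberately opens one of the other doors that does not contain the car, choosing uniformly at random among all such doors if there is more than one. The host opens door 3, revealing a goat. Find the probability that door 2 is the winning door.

Apply Bayes' rule, conditioning on where the car actually is.
If it is behind door 1 (prior 1/12): the host has 2 equally likely choices, so probability 1/2; weight (1/12)·(1/2) = 1/24.
If it is behind door 2 (prior 5/12): the host has no choice, probability 1; weight (5/12)·1 = 5/12.
If it is behind door 3 (prior 1/2): the host opened door 3, so this case is ruled out; weight (1/2)·0 = 0.
The weights sum to 11/24.
So P(the car behind door 2 | the host opened door 3) = (5/12) / (11/24) = 10/11.

10/11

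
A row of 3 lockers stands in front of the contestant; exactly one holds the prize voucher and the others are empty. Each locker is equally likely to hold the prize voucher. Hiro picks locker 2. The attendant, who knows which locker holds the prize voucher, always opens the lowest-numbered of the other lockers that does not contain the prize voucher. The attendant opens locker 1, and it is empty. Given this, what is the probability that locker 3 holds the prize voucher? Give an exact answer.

Consider each possible location of the prize voucher in turn.
If it is in locker 1 (prior 1/3): the attendant opened locker 1, so this case is ruled out; weight (1/3)·0 = 0.
If it is in either of lockers 2 and 3 (prior 1/3 each): locker 1 is the lowest-numbered option available, probability 1; weight (1/3)·1 = 1/3 each.
The weights sum to 2/3.
So P(the prize voucher in locker 3 | the attendant opened locker 1) = (1/3) / (2/3) = 1/2.

1/2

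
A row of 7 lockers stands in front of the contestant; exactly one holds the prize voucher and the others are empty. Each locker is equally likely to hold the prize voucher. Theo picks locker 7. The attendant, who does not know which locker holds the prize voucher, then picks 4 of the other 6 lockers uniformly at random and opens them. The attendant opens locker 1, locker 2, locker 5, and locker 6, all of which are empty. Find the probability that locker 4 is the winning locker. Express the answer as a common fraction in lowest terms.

1/3

Consider each possible location of the prize voucher in turn.
If it is in any of lockers 1, 2, 5, and 6 (prior 1/7 each): that locker was opened and seen not to hold the prize — ruled out; weight (1/7)·0 = 0 each.
If it is in any of lockers 3, 4, and 7 (prior 1/7 each): the attendant picks exactly this set with probability 1/15 regardless, and none is the prize; weight (1/7)·(1/15) = 1/105 each.
The weights sum to 1/35.
So P(the prize voucher in locker 4 | the attendant opened locker 1, locker 2, locker 5, and locker 6) = (1/105) / (1/35) = 1/3.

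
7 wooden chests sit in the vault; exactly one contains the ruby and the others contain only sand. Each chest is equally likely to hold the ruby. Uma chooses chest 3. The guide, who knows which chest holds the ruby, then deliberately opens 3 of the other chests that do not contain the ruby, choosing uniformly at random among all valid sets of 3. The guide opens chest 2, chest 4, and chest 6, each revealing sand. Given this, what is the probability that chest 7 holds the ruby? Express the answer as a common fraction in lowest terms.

Condition on the true location of the ruby.
If it is in any of chests 1, 5, and 7 (prior 1/7 each): the guide has 10 equally likely choices, so probability 1/10; weight (1/7)·(1/10) = 1/70 each.
If it is in any of chests 2, 4, and 6 (prior 1/7 each): that chest was opened and seen not to hold the prize — ruled out; weight (1/7)·0 = 0 each.
If it is in chest 3 (prior 1/7): the guide has 20 equally likely choices, so probability 1/20; weight (1/7)·(1/20) = 1/140.
The weights sum to 1/20.
So P(the ruby in chest 7 | the guide opened chest 2, chest 4, and chest 6) = (1/70) / (1/20) = 2/7.

2/7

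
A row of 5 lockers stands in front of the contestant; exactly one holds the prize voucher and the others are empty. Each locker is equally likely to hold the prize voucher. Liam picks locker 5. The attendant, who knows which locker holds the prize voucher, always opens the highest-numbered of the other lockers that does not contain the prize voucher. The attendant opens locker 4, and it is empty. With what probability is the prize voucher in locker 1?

1/4

Apply Bayes' rule, conditioning on where the prize voucher actually is.
If it is in any of lockers 1, 2, 3, and 5 (prior 1/5 each): locker 4 is the highest-numbered option available, probability 1; weight (1/5)·1 = 1/5 each.
If it is in locker 4 (prior 1/5): the attendant opened locker 4, so this case is ruled out; weight (1/5)·0 = 0.
The weights sum to 4/5.
So P(the prize voucher in locker 1 | the attendant opened locker 4) = (1/5) / (4/5) = 1/4.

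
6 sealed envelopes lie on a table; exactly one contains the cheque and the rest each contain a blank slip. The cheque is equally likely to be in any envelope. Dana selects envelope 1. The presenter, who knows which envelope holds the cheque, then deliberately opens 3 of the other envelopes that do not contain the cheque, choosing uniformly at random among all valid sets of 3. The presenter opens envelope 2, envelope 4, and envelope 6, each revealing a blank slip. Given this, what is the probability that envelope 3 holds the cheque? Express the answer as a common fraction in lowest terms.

5/12

Apply Bayes' rule, conditioning on where the cheque actually is.
If it is in envelope 1 (prior 1/6): the presenter has 10 equally likely choices, so probability 1/10; weight (1/6)·(1/10) = 1/60.
If it is in any of envelopes 2, 4, and 6 (prior 1/6 each): that envelope was opened and seen not to hold the prize — ruled out; weight (1/6)·0 = 0 each.
If it is in either of envelopes 3 and 5 (prior 1/6 each): the presenter has 4 equally likely choices, so probability 1/4; weight (1/6)·(1/4) = 1/24 each.
The weights sum to 1/10.
So P(the cheque in envelope 3 | the presenter opened envelope 2, envelope 4, and envelope 6) = (1/24) / (1/10) = 5/12.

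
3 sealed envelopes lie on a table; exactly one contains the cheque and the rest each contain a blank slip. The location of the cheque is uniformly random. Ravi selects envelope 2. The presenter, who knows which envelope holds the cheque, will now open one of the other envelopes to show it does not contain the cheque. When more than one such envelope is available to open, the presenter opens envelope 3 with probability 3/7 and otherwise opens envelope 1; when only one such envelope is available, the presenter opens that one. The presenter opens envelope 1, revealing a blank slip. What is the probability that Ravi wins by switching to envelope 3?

7/11

Condition on the true location of the cheque.
If it is in envelope 1 (prior 1/3): the presenter opened envelope 1, so this case is ruled out; weight (1/3)·0 = 0.
If it is in envelope 2 (prior 1/3): envelope 3 is available but not opened, probability 4/7; weight (1/3)·(4/7) = 4/21.
If it is in envelope 3 (prior 1/3): only envelope 1 is available, probability 1; weight (1/3)·1 = 1/3.
The weights sum to 11/21.
So P(the cheque in envelope 3 | the presenter opened envelope 1) = (1/3) / (11/21) = 7/11.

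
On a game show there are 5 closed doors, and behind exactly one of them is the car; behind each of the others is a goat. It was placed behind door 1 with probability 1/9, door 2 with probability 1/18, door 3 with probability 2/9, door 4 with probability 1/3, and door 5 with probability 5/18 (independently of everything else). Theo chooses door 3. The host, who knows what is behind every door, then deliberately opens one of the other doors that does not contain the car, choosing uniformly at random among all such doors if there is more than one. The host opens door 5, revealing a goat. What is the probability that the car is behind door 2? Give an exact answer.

Consider each possible location of the car in turn.
If it is behind door 1 (prior 1/9): the host has 3 equally likely choices, so probability 1/3; weight (1/9)·(1/3) = 1/27.
If it is behind door 2 (prior 1/18): the host has 3 equally likely choices, so probability 1/3; weight (1/18)·(1/3) = 1/54.
If it is behind door 3 (prior 2/9): the host has 4 equally likely choices, so probability 1/4; weight (2/9)·(1/4) = 1/18.
If it is behind door 4 (prior 1/3): the host has 3 equally likely choices, so probability 1/3; weight (1/3)·(1/3) = 1/9.
If it is behind door 5 (prior 5/18): the host opened door 5, so this case is ruled out; weight (5/18)·0 = 0.
The weights sum to 2/9.
So P(the car behind door 2 | the host opened door 5) = (1/54) / (2/9) = 1/12.

1/12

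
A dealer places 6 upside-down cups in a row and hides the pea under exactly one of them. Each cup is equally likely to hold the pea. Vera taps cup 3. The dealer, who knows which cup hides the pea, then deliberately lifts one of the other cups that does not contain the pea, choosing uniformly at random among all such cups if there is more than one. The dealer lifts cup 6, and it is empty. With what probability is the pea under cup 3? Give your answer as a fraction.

1/6

Apply Bayes' rule, conditioning on where the pea actually is.
If it is under any of cups 1, 2, 4, and 5 (prior 1/6 each): the dealer has 4 equally likely choices, so probability 1/4; weight (1/6)·(1/4) = 1/24 each.
If it is under cup 3 (prior 1/6): the dealer has 5 equally likely choices, so probability 1/5; weight (1/6)·(1/5) = 1/30.
If it is under cup 6 (prior 1/6): the dealer opened cup 6, so this case is ruled out; weight (1/6)·0 = 0.
The weights sum to 1/5.
So P(the pea under cup 3 | the dealer opened cup 6) = (1/30) / (1/5) = 1/6.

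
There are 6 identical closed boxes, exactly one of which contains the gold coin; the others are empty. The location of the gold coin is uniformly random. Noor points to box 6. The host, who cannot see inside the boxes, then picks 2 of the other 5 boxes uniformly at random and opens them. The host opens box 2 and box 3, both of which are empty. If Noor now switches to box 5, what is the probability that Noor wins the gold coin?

1/4

Because the host chose which boxes to open without knowing where the gold coin is, the choice is independent of the prize location. Learning that none of the 2 opened boxes holds the gold coin simply rules out those 2 locations and leaves the remaining 4 boxes still equally likely by symmetry.
So P(the gold coin in box 5) = 1/4.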